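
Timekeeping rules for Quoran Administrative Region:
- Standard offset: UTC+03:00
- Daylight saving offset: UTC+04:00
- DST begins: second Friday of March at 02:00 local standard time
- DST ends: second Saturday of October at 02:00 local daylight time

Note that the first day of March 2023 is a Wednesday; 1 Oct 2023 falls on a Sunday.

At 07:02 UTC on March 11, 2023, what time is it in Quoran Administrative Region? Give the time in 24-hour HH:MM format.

1 March 2023 is a Wednesday, so the first Friday is March 3 and the second is March 10.
1 October 2023 is a Sunday, so the first Saturday is October 7 and the second is October 14.
At the standard offset (UTC+03:00), 07:02 UTC + 3h = 10:02 Quoran Administrative Region standard time.
The standard-time date in Quoran Administrative Region, March 11, 2023, lies within the daylight-saving period (10 March – 14 October), so Quoran Administrative Region is on daylight time, UTC+04:00.
07:02 UTC + 4h = 11:02 local.

11:02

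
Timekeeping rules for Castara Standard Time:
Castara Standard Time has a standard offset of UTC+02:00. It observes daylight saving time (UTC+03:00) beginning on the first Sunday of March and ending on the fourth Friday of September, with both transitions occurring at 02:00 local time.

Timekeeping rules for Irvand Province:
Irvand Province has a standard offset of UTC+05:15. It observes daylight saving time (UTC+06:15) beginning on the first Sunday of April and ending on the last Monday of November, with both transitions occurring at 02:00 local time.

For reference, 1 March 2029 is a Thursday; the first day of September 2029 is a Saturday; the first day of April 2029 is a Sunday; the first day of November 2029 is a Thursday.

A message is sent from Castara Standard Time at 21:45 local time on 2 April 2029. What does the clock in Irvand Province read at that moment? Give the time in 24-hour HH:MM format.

1 March 2029 is a Thursday, so the first Sunday is March 4.
1 September 2029 is a Saturday, so the first Friday is September 7 and the fourth is September 28.
Daylight saving runs 4 March – 28 September; 2 April 2029 is inside that window, so Castara Standard Time is at UTC+03:00.
21:45 Castara Standard Time − 3h = 18:45 UTC.
1 April 2029 is a Sunday, so the first Sunday is April 1.
1 November 2029 is a Thursday, so Mondays fall on 5, 12, 19, 26; the last is November 26.
At the standard offset (UTC+05:15), 18:45 UTC + 5h15m = 00:00 Irvand Province standard time (rolling into the next day, 3 April 2029).
The standard-time date in Irvand Province, 3 April 2029, falls between 1 April and 26 November, so daylight saving is in effect and Irvand Province is at UTC+06:15.
18:45 UTC + 6h15m = 01:00 Irvand Province (rolling into the next day, 3 April 2029).

01:00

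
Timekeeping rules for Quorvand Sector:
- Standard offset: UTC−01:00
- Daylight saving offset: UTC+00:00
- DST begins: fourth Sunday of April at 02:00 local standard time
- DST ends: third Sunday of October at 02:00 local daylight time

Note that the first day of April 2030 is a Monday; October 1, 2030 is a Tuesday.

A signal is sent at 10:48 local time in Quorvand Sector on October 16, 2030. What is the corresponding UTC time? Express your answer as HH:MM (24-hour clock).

10:48

1 April 2030 is a Monday, so the first Sunday is April 7 and the fourth is April 28.
1 October 2030 is a Tuesday, so the first Sunday is October 6 and the third is October 20.
October 16, 2030 falls between 28 April and 20 October, so daylight saving is in effect and Quorvand Sector is at UTC+00:00.
10:48 local − 0h = 10:48 UTC.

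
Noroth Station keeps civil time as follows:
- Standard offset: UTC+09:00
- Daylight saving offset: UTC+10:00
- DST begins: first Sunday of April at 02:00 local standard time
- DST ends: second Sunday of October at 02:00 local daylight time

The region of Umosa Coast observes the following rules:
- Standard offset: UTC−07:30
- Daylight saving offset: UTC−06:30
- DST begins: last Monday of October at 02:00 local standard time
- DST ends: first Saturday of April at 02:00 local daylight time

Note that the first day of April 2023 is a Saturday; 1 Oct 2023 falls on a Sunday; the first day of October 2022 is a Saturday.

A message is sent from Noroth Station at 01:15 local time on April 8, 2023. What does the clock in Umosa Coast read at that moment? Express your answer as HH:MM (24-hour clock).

1 April 2023 is a Saturday, so the first Sunday is April 2.
1 October 2023 is a Sunday, so the first Sunday is October 1 and the second is October 8.
April 8, 2023 falls between 2 April and 8 October, so daylight saving is in effect and Noroth Station is at UTC+10:00.
01:15 Noroth Station − 10h = 15:15 UTC (rolling into the previous day, 7 April 2023).
1 October 2022 is a Saturday, so Mondays fall on 3, 10, 17, 24, 31; the last is October 31.
1 April 2023 is a Saturday, so the first Saturday is April 1.
At the standard offset (UTC−07:30), 15:15 UTC − 7h30m = 07:45 Umosa Coast standard time.
The standard-time date in Umosa Coast, April 7, 2023, does not fall between 31 October 2022 and 1 April 2023, so daylight saving is not in effect and Umosa Coast is at UTC−07:30.
15:15 UTC − 7h30m = 07:45 Umosa Coast.

07:45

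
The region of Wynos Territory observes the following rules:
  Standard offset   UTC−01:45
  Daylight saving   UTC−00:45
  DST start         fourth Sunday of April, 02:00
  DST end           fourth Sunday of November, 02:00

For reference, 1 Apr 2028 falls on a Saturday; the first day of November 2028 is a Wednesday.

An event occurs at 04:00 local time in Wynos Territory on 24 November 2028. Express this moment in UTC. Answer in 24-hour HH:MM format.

1 April 2028 is a Saturday, so the first Sunday is April 2 and the fourth is April 23.
1 November 2028 is a Wednesday, so the first Sunday is November 5 and the fourth is November 26.
Daylight saving runs 23 April – 26 November; 24 November 2028 is inside that window, so Wynos Territory is at UTC−00:45.
04:00 local + 0h45m = 04:45 UTC.

04:45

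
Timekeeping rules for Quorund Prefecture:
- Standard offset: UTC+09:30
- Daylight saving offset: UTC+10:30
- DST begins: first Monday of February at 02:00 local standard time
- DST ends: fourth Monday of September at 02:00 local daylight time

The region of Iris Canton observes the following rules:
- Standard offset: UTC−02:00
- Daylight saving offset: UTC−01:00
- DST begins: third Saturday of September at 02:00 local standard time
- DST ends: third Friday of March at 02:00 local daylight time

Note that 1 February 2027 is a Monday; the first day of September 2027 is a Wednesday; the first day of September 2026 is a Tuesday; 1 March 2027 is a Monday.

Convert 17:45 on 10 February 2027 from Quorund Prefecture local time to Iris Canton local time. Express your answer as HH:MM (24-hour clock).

1 February 2027 is a Monday, so the first Monday is February 1.
1 September 2027 is a Wednesday, so the first Monday is September 6 and the fourth is September 27.
Daylight saving runs 1 February – 27 September; 10 February 2027 is inside that window, so Quorund Prefecture is at UTC+10:30.
17:45 Quorund Prefecture − 10h30m = 07:15 UTC.
1 September 2026 is a Tuesday, so the first Saturday is September 5 and the third is September 19.
1 March 2027 is a Monday, so the first Friday is March 5 and the third is March 19.
At the standard offset (UTC−02:00), 07:15 UTC − 2h = 05:15 Iris Canton standard time.
Daylight saving runs 19 September 2026 – 19 March 2027; the standard-time date in Iris Canton, 10 February 2027, is inside that window, so Iris Canton is at UTC−01:00.
07:15 UTC − 1h = 06:15 Iris Canton.

06:15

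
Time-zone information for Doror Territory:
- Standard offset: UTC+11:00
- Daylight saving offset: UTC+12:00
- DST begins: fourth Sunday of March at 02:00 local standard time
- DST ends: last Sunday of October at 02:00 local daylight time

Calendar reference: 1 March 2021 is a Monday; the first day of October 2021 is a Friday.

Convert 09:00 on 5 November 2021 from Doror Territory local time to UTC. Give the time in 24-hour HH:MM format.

22:00

1 March 2021 is a Monday, so the first Sunday is March 7 and the fourth is March 28.
1 October 2021 is a Friday, so Sundays fall on 3, 10, 17, 24, 31; the last is October 31.
Daylight saving runs 28 March – 31 October; 5 November 2021 is outside that window, so Doror Territory is on standard time at UTC+11:00.
09:00 local − 11h = 22:00 UTC (rolling into the previous day, 4 November 2021).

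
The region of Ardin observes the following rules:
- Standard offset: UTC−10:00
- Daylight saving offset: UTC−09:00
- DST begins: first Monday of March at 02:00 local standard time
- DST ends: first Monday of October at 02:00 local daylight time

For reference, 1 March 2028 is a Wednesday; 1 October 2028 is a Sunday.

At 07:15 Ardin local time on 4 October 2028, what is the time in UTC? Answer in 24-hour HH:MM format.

1 March 2028 is a Wednesday, so the first Monday is March 6.
1 October 2028 is a Sunday, so the first Monday is October 2.
Daylight saving runs 6 March – 2 October; 4 October 2028 is outside that window, so Ardin is on standard time at UTC−10:00.
07:15 local + 10h = 17:15 UTC.

17:15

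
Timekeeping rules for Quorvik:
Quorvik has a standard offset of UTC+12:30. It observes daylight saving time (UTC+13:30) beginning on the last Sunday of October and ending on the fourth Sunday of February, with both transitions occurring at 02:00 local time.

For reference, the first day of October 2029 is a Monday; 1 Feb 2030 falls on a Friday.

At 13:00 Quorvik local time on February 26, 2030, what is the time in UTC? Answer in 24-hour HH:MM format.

00:30

1 October 2029 is a Monday, so Sundays fall on 7, 14, 21, 28; the last is October 28.
1 February 2030 is a Friday, so the first Sunday is February 3 and the fourth is February 24.
February 26, 2030 is outside the daylight-saving period (28 October 2029 – 24 February 2030), so Quorvik is on standard time, UTC+12:30.
13:00 local − 12h30m = 00:30 UTC.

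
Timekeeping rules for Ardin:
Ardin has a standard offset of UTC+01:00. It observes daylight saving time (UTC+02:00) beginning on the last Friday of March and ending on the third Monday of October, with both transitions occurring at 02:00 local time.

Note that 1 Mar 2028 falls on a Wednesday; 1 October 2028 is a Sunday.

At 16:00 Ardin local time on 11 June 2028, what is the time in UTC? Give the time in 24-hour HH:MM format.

1 March 2028 is a Wednesday, so Fridays fall on 3, 10, 17, 24, 31; the last is March 31.
1 October 2028 is a Sunday, so the first Monday is October 2 and the third is October 16.
11 June 2028 lies within the daylight-saving period (31 March – 16 October), so Ardin is on daylight time, UTC+02:00.
16:00 local − 2h = 14:00 UTC.

14:00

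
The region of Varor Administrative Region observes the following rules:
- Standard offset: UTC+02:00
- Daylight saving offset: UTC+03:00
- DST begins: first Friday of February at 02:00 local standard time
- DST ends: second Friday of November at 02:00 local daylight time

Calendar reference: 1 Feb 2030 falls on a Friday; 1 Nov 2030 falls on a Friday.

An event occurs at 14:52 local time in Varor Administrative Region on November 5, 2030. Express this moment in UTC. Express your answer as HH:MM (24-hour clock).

11:52

1 February 2030 is a Friday, so the first Friday is February 1.
1 November 2030 is a Friday, so the first Friday is November 1 and the second is November 8.
November 5, 2030 lies within the daylight-saving period (1 February – 8 November), so Varor Administrative Region is on daylight time, UTC+03:00.
14:52 local − 3h = 11:52 UTC.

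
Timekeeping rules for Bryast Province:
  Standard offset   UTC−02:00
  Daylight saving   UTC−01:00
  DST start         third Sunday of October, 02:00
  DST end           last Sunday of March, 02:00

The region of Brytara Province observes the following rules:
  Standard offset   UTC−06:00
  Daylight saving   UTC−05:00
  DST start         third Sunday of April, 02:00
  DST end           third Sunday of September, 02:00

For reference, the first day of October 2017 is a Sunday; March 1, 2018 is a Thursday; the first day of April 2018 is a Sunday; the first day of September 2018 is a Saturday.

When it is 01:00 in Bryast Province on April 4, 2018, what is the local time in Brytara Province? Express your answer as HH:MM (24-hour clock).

1 October 2017 is a Sunday, so the first Sunday is October 1 and the third is October 15.
1 March 2018 is a Thursday, so Sundays fall on 4, 11, 18, 25; the last is March 25.
Daylight saving runs 15 October 2017 – 25 March 2018; April 4, 2018 is outside that window, so Bryast Province is on standard time at UTC−02:00.
01:00 Bryast Province + 2h = 03:00 UTC.
1 April 2018 is a Sunday, so the first Sunday is April 1 and the third is April 15.
1 September 2018 is a Saturday, so the first Sunday is September 2 and the third is September 16.
At the standard offset (UTC−06:00), 03:00 UTC − 6h = 21:00 Brytara Province standard time (rolling into the previous day, 3 April 2018).
Daylight saving runs 15 April – 16 September; the standard-time date in Brytara Province, April 3, 2018, is outside that window, so Brytara Province is on standard time at UTC−06:00.
03:00 UTC − 6h = 21:00 Brytara Province (rolling into the previous day, 3 April 2018).

21:00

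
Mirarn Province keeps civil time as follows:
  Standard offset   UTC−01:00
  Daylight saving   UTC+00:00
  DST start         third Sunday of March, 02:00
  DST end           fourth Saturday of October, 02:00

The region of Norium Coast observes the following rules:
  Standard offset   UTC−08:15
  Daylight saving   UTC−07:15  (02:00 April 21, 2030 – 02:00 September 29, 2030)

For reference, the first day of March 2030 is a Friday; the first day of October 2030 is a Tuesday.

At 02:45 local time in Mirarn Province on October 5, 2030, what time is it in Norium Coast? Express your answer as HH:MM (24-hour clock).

18:30

1 March 2030 is a Friday, so the first Sunday is March 3 and the third is March 17.
1 October 2030 is a Tuesday, so the first Saturday is October 5 and the fourth is October 26.
October 5, 2030 lies within the daylight-saving period (17 March – 26 October), so Mirarn Province is on daylight time, UTC+00:00.
02:45 Mirarn Province − 0h = 02:45 UTC.
At the standard offset (UTC−08:15), 02:45 UTC − 8h15m = 18:30 Norium Coast standard time (rolling into the previous day, 4 October 2030).
The standard-time date in Norium Coast, October 4, 2030, is outside the daylight-saving period (21 April – 29 September), so Norium Coast is on standard time, UTC−08:15.
02:45 UTC − 8h15m = 18:30 Norium Coast (rolling into the previous day, 4 October 2030).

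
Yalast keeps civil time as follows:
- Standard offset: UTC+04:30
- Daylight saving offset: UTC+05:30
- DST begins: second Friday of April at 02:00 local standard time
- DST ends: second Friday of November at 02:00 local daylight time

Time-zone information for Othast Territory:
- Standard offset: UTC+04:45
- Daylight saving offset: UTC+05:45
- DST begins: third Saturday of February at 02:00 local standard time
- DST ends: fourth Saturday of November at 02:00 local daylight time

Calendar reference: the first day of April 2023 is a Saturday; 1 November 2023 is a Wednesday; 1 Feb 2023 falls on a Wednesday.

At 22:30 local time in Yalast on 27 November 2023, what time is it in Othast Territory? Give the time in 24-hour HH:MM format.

22:45

1 April 2023 is a Saturday, so the first Friday is April 7 and the second is April 14.
1 November 2023 is a Wednesday, so the first Friday is November 3 and the second is November 10.
Daylight saving runs 14 April – 10 November; 27 November 2023 is outside that window, so Yalast is on standard time at UTC+04:30.
22:30 Yalast − 4h30m = 18:00 UTC.
1 February 2023 is a Wednesday, so the first Saturday is February 4 and the third is February 18.
1 November 2023 is a Wednesday, so the first Saturday is November 4 and the fourth is November 25.
At the standard offset (UTC+04:45), 18:00 UTC + 4h45m = 22:45 Othast Territory standard time.
The standard-time date in Othast Territory, 27 November 2023, does not fall between 18 February and 25 November, so daylight saving is not in effect and Othast Territory is at UTC+04:45.
18:00 UTC + 4h45m = 22:45 Othast Territory.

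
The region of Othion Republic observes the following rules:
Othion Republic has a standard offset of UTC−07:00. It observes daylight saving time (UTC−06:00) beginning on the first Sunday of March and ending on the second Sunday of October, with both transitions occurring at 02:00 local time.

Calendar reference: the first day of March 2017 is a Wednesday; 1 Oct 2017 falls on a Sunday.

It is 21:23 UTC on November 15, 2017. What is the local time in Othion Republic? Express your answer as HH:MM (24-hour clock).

14:23

1 March 2017 is a Wednesday, so the first Sunday is March 5.
1 October 2017 is a Sunday, so the first Sunday is October 1 and the second is October 8.
At the standard offset (UTC−07:00), 21:23 UTC − 7h = 14:23 Othion Republic standard time.
The standard-time date in Othion Republic, November 15, 2017, is outside the daylight-saving period (5 March – 8 October), so Othion Republic is on standard time, UTC−07:00.
21:23 UTC − 7h = 14:23 local.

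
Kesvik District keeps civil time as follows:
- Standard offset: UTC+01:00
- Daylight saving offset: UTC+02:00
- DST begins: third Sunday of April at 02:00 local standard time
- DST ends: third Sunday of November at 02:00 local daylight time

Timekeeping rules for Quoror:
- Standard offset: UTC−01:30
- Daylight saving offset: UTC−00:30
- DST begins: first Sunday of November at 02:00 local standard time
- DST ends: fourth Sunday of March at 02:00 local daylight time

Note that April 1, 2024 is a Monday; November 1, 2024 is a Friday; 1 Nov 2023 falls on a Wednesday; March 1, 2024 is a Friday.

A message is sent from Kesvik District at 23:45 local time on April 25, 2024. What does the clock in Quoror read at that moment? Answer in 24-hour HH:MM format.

1 April 2024 is a Monday, so the first Sunday is April 7 and the third is April 21.
1 November 2024 is a Friday, so the first Sunday is November 3 and the third is November 17.
Daylight saving runs 21 April – 17 November; April 25, 2024 is inside that window, so Kesvik District is at UTC+02:00.
23:45 Kesvik District − 2h = 21:45 UTC.
1 November 2023 is a Wednesday, so the first Sunday is November 5.
1 March 2024 is a Friday, so the first Sunday is March 3 and the fourth is March 24.
At the standard offset (UTC−01:30), 21:45 UTC − 1h30m = 20:15 Quoror standard time.
Daylight saving runs 5 November 2023 – 24 March 2024; the standard-time date in Quoror, April 25, 2024, is outside that window, so Quoror is on standard time at UTC−01:30.
21:45 UTC − 1h30m = 20:15 Quoror.

20:15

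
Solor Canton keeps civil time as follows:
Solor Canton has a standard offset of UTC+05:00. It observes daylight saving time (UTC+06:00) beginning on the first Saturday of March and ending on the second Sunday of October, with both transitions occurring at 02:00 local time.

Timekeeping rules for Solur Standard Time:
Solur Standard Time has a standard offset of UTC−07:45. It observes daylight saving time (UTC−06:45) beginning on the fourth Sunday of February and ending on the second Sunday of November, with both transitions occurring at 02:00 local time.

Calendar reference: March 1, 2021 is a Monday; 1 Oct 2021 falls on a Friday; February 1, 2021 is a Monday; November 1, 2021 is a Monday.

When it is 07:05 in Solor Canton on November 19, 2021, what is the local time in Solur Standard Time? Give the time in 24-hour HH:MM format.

18:20

1 March 2021 is a Monday, so the first Saturday is March 6.
1 October 2021 is a Friday, so the first Sunday is October 3 and the second is October 10.
November 19, 2021 is outside the daylight-saving period (6 March – 10 October), so Solor Canton is on standard time, UTC+05:00.
07:05 Solor Canton − 5h = 02:05 UTC.
1 February 2021 is a Monday, so the first Sunday is February 7 and the fourth is February 28.
1 November 2021 is a Monday, so the first Sunday is November 7 and the second is November 14.
At the standard offset (UTC−07:45), 02:05 UTC − 7h45m = 18:20 Solur Standard Time standard time (rolling into the previous day, 18 November 2021).
The standard-time date in Solur Standard Time, November 18, 2021, does not fall between 28 February and 14 November, so daylight saving is not in effect and Solur Standard Time is at UTC−07:45.
02:05 UTC − 7h45m = 18:20 Solur Standard Time (rolling into the previous day, 18 November 2021).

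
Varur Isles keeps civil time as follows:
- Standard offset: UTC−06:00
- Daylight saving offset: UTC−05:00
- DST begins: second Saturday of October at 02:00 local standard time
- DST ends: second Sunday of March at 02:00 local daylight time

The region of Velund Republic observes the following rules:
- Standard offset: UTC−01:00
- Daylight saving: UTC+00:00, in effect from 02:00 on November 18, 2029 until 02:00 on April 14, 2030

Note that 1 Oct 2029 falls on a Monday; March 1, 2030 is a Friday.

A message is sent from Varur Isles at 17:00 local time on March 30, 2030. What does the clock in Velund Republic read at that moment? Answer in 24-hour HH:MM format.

23:00

1 October 2029 is a Monday, so the first Saturday is October 6 and the second is October 13.
1 March 2030 is a Friday, so the first Sunday is March 3 and the second is March 10.
March 30, 2030 is outside the daylight-saving period (13 October 2029 – 10 March 2030), so Varur Isles is on standard time, UTC−06:00.
17:00 Varur Isles + 6h = 23:00 UTC.
At the standard offset (UTC−01:00), 23:00 UTC − 1h = 22:00 Velund Republic standard time.
The standard-time date in Velund Republic, March 30, 2030, lies within the daylight-saving period (18 November 2029 – 14 April 2030), so Velund Republic is on daylight time, UTC+00:00.
23:00 UTC + 0h = 23:00 Velund Republic.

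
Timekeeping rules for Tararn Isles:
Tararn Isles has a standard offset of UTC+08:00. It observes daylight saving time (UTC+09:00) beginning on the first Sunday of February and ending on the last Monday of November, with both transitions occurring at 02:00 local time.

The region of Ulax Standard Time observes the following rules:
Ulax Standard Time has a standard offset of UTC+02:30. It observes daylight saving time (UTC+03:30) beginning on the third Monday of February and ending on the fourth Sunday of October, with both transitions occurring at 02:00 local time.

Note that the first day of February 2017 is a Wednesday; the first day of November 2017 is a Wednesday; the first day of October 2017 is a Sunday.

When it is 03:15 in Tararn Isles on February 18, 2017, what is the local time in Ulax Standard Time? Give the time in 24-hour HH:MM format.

1 February 2017 is a Wednesday, so the first Sunday is February 5.
1 November 2017 is a Wednesday, so Mondays fall on 6, 13, 20, 27; the last is November 27.
February 18, 2017 falls between 5 February and 27 November, so daylight saving is in effect and Tararn Isles is at UTC+09:00.
03:15 Tararn Isles − 9h = 18:15 UTC (rolling into the previous day, 17 February 2017).
1 February 2017 is a Wednesday, so the first Monday is February 6 and the third is February 20.
1 October 2017 is a Sunday, so the first Sunday is October 1 and the fourth is October 22.
At the standard offset (UTC+02:30), 18:15 UTC + 2h30m = 20:45 Ulax Standard Time standard time.
The standard-time date in Ulax Standard Time, February 17, 2017, does not fall between 20 February and 22 October, so daylight saving is not in effect and Ulax Standard Time is at UTC+02:30.
18:15 UTC + 2h30m = 20:45 Ulax Standard Time.

20:45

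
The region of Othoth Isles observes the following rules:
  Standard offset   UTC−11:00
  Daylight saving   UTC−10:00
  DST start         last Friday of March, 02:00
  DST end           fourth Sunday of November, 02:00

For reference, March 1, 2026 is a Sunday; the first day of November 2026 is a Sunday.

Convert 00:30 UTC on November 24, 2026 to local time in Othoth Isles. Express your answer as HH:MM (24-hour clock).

13:30

1 March 2026 is a Sunday, so Fridays fall on 6, 13, 20, 27; the last is March 27.
1 November 2026 is a Sunday, so the first Sunday is November 1 and the fourth is November 22.
At the standard offset (UTC−11:00), 00:30 UTC − 11h = 13:30 Othoth Isles standard time (rolling into the previous day, 23 November 2026).
The standard-time date in Othoth Isles, November 23, 2026, does not fall between 27 March and 22 November, so daylight saving is not in effect and Othoth Isles is at UTC−11:00.
00:30 UTC − 11h = 13:30 local (rolling into the previous day, 23 November 2026).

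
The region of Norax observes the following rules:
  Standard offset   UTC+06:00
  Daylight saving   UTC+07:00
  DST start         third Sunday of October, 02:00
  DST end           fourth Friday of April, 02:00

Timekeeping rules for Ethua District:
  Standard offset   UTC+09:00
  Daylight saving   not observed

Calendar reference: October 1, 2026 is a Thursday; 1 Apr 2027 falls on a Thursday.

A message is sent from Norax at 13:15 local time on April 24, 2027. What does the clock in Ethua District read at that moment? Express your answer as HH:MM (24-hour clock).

16:15

1 October 2026 is a Thursday, so the first Sunday is October 4 and the third is October 18.
1 April 2027 is a Thursday, so the first Friday is April 2 and the fourth is April 23.
April 24, 2027 is outside the daylight-saving period (18 October 2026 – 23 April 2027), so Norax is on standard time, UTC+06:00.
13:15 Norax − 6h = 07:15 UTC.
Ethua District has no daylight saving, so its offset is UTC+09:00 year-round.
07:15 UTC + 9h = 16:15 Ethua District.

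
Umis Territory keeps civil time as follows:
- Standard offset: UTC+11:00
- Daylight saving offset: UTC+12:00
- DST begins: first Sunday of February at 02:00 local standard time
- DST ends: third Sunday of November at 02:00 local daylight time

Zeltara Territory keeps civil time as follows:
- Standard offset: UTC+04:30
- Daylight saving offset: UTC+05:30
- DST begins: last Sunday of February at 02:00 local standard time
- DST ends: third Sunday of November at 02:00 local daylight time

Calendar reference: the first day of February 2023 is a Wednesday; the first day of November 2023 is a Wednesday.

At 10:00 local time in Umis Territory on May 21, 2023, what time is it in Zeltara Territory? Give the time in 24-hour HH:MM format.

03:30

1 February 2023 is a Wednesday, so the first Sunday is February 5.
1 November 2023 is a Wednesday, so the first Sunday is November 5 and the third is November 19.
May 21, 2023 lies within the daylight-saving period (5 February – 19 November), so Umis Territory is on daylight time, UTC+12:00.
10:00 Umis Territory − 12h = 22:00 UTC (rolling into the previous day, 20 May 2023).
1 February 2023 is a Wednesday, so Sundays fall on 5, 12, 19, 26; the last is February 26.
1 November 2023 is a Wednesday, so the first Sunday is November 5 and the third is November 19.
At the standard offset (UTC+04:30), 22:00 UTC + 4h30m = 02:30 Zeltara Territory standard time (rolling into the next day, 21 May 2023).
The standard-time date in Zeltara Territory, May 21, 2023, lies within the daylight-saving period (26 February – 19 November), so Zeltara Territory is on daylight time, UTC+05:30.
22:00 UTC + 5h30m = 03:30 Zeltara Territory (rolling into the next day, 21 May 2023).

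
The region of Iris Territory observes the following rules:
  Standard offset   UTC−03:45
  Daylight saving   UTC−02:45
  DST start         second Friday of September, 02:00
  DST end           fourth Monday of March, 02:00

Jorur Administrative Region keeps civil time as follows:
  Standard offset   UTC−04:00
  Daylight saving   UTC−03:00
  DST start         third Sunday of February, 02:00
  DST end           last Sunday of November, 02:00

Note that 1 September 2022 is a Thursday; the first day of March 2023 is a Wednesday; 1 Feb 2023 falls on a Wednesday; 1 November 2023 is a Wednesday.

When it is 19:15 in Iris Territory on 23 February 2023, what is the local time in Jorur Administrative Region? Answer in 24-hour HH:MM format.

1 September 2022 is a Thursday, so the first Friday is September 2 and the second is September 9.
1 March 2023 is a Wednesday, so the first Monday is March 6 and the fourth is March 27.
23 February 2023 falls between 9 September 2022 and 27 March 2023, so daylight saving is in effect and Iris Territory is at UTC−02:45.
19:15 Iris Territory + 2h45m = 22:00 UTC.
1 February 2023 is a Wednesday, so the first Sunday is February 5 and the third is February 19.
1 November 2023 is a Wednesday, so Sundays fall on 5, 12, 19, 26; the last is November 26.
At the standard offset (UTC−04:00), 22:00 UTC − 4h = 18:00 Jorur Administrative Region standard time.
The standard-time date in Jorur Administrative Region, 23 February 2023, lies within the daylight-saving period (19 February – 26 November), so Jorur Administrative Region is on daylight time, UTC−03:00.
22:00 UTC − 3h = 19:00 Jorur Administrative Region.

19:00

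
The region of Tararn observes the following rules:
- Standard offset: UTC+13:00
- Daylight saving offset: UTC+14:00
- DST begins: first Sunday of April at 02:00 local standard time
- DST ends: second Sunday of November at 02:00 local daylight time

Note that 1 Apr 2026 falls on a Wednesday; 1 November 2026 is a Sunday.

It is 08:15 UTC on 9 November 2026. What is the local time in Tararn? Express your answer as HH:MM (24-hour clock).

1 April 2026 is a Wednesday, so the first Sunday is April 5.
1 November 2026 is a Sunday, so the first Sunday is November 1 and the second is November 8.
At the standard offset (UTC+13:00), 08:15 UTC + 13h = 21:15 Tararn standard time.
Daylight saving runs 5 April – 8 November; the standard-time date in Tararn, 9 November 2026, is outside that window, so Tararn is on standard time at UTC+13:00.
08:15 UTC + 13h = 21:15 local.

21:15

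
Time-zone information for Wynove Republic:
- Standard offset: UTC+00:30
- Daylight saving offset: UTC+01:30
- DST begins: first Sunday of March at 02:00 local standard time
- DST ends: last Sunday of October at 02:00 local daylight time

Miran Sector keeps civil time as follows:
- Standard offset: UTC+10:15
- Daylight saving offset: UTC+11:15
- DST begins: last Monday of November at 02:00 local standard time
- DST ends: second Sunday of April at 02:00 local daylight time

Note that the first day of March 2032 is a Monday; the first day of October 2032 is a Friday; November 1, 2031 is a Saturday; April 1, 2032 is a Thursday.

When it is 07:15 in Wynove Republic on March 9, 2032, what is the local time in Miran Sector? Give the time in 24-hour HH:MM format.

1 March 2032 is a Monday, so the first Sunday is March 7.
1 October 2032 is a Friday, so Sundays fall on 3, 10, 17, 24, 31; the last is October 31.
March 9, 2032 lies within the daylight-saving period (7 March – 31 October), so Wynove Republic is on daylight time, UTC+01:30.
07:15 Wynove Republic − 1h30m = 05:45 UTC.
1 November 2031 is a Saturday, so Mondays fall on 3, 10, 17, 24; the last is November 24.
1 April 2032 is a Thursday, so the first Sunday is April 4 and the second is April 11.
At the standard offset (UTC+10:15), 05:45 UTC + 10h15m = 16:00 Miran Sector standard time.
Daylight saving runs 24 November 2031 – 11 April 2032; the standard-time date in Miran Sector, March 9, 2032, is inside that window, so Miran Sector is at UTC+11:15.
05:45 UTC + 11h15m = 17:00 Miran Sector.

17:00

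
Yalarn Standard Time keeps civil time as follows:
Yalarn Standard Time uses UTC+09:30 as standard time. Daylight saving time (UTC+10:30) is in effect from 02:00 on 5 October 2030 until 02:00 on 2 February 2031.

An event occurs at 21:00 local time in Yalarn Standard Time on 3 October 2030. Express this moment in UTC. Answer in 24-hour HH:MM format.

3 October 2030 is outside the daylight-saving period (5 October 2030 – 2 February 2031), so Yalarn Standard Time is on standard time, UTC+09:30.
21:00 local − 9h30m = 11:30 UTC.

11:30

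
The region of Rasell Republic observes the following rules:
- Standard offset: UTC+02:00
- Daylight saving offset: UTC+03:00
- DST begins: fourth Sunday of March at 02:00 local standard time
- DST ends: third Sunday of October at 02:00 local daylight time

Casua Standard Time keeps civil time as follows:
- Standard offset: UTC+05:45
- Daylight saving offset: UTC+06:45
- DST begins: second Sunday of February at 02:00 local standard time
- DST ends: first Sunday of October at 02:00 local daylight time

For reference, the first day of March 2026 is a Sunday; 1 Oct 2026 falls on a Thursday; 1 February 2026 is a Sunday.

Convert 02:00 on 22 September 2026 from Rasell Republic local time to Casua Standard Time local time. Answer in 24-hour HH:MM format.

1 March 2026 is a Sunday, so the first Sunday is March 1 and the fourth is March 22.
1 October 2026 is a Thursday, so the first Sunday is October 4 and the third is October 18.
Daylight saving runs 22 March – 18 October; 22 September 2026 is inside that window, so Rasell Republic is at UTC+03:00.
02:00 Rasell Republic − 3h = 23:00 UTC (rolling into the previous day, 21 September 2026).
1 February 2026 is a Sunday, so the first Sunday is February 1 and the second is February 8.
1 October 2026 is a Thursday, so the first Sunday is October 4.
At the standard offset (UTC+05:45), 23:00 UTC + 5h45m = 04:45 Casua Standard Time standard time (rolling into the next day, 22 September 2026).
Daylight saving runs 8 February – 4 October; the standard-time date in Casua Standard Time, 22 September 2026, is inside that window, so Casua Standard Time is at UTC+06:45.
23:00 UTC + 6h45m = 05:45 Casua Standard Time (rolling into the next day, 22 September 2026).

05:45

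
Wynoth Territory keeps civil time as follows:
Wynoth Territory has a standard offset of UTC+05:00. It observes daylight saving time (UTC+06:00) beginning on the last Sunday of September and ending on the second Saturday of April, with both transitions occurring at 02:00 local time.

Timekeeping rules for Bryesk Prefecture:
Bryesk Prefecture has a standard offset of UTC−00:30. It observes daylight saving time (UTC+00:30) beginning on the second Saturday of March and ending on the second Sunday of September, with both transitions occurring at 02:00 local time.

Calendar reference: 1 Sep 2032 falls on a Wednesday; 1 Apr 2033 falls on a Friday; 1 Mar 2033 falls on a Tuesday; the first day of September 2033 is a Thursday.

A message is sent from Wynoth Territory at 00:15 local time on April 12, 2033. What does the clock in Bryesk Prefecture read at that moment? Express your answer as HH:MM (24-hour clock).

19:45

1 September 2032 is a Wednesday, so Sundays fall on 5, 12, 19, 26; the last is September 26.
1 April 2033 is a Friday, so the first Saturday is April 2 and the second is April 9.
Daylight saving runs 26 September 2032 – 9 April 2033; April 12, 2033 is outside that window, so Wynoth Territory is on standard time at UTC+05:00.
00:15 Wynoth Territory − 5h = 19:15 UTC (rolling into the previous day, 11 April 2033).
1 March 2033 is a Tuesday, so the first Saturday is March 5 and the second is March 12.
1 September 2033 is a Thursday, so the first Sunday is September 4 and the second is September 11.
At the standard offset (UTC−00:30), 19:15 UTC − 0h30m = 18:45 Bryesk Prefecture standard time.
Daylight saving runs 12 March – 11 September; the standard-time date in Bryesk Prefecture, April 11, 2033, is inside that window, so Bryesk Prefecture is at UTC+00:30.
19:15 UTC + 0h30m = 19:45 Bryesk Prefecture.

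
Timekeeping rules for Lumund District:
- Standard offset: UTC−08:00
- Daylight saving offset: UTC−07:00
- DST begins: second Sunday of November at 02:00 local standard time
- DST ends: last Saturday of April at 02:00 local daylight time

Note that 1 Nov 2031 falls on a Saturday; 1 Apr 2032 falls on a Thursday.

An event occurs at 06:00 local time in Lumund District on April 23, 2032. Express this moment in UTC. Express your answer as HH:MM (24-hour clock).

1 November 2031 is a Saturday, so the first Sunday is November 2 and the second is November 9.
1 April 2032 is a Thursday, so Saturdays fall on 3, 10, 17, 24; the last is April 24.
April 23, 2032 lies within the daylight-saving period (9 November 2031 – 24 April 2032), so Lumund District is on daylight time, UTC−07:00.
06:00 local + 7h = 13:00 UTC.

13:00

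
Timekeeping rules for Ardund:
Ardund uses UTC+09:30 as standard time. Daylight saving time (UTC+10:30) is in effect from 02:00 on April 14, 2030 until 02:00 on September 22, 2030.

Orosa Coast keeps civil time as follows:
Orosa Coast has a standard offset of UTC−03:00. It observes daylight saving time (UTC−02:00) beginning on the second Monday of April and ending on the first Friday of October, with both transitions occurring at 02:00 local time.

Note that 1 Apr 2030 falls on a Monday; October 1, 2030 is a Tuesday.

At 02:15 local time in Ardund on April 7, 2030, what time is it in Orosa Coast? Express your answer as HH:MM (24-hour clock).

April 7, 2030 does not fall between 14 April and 22 September, so daylight saving is not in effect and Ardund is at UTC+09:30.
02:15 Ardund − 9h30m = 16:45 UTC (rolling into the previous day, 6 April 2030).
1 April 2030 is a Monday, so the first Monday is April 1 and the second is April 8.
1 October 2030 is a Tuesday, so the first Friday is October 4.
At the standard offset (UTC−03:00), 16:45 UTC − 3h = 13:45 Orosa Coast standard time.
The standard-time date in Orosa Coast, April 6, 2030, is outside the daylight-saving period (8 April – 4 October), so Orosa Coast is on standard time, UTC−03:00.
16:45 UTC − 3h = 13:45 Orosa Coast.

13:45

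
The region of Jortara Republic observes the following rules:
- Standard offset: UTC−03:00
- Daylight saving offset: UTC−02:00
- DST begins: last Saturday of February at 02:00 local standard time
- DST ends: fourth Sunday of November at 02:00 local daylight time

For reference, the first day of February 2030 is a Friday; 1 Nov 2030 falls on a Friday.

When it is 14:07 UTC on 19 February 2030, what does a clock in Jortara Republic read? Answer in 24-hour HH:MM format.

11:07

1 February 2030 is a Friday, so Saturdays fall on 2, 9, 16, 23; the last is February 23.
1 November 2030 is a Friday, so the first Sunday is November 3 and the fourth is November 24.
At the standard offset (UTC−03:00), 14:07 UTC − 3h = 11:07 Jortara Republic standard time.
The standard-time date in Jortara Republic, 19 February 2030, does not fall between 23 February and 24 November, so daylight saving is not in effect and Jortara Republic is at UTC−03:00.
14:07 UTC − 3h = 11:07 local.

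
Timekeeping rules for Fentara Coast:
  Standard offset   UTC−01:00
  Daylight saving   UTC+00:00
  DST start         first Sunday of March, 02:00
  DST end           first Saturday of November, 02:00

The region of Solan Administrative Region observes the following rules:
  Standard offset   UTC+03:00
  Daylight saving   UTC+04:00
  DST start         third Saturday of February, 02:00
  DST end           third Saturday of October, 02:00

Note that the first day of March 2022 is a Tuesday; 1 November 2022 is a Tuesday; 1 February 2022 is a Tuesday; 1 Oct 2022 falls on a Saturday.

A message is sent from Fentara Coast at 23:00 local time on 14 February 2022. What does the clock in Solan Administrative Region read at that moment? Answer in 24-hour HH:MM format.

03:00

1 March 2022 is a Tuesday, so the first Sunday is March 6.
1 November 2022 is a Tuesday, so the first Saturday is November 5.
14 February 2022 is outside the daylight-saving period (6 March – 5 November), so Fentara Coast is on standard time, UTC−01:00.
23:00 Fentara Coast + 1h = 00:00 UTC (rolling into the next day, 15 February 2022).
1 February 2022 is a Tuesday, so the first Saturday is February 5 and the third is February 19.
1 October 2022 is a Saturday, so the first Saturday is October 1 and the third is October 15.
At the standard offset (UTC+03:00), 00:00 UTC + 3h = 03:00 Solan Administrative Region standard time.
The standard-time date in Solan Administrative Region, 15 February 2022, does not fall between 19 February and 15 October, so daylight saving is not in effect and Solan Administrative Region is at UTC+03:00.
00:00 UTC + 3h = 03:00 Solan Administrative Region.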